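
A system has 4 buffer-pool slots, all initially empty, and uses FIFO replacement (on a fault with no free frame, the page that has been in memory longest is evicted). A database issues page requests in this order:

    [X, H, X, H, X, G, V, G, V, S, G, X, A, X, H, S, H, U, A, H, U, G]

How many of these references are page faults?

10

X -> miss, frames [X]
H -> miss, frames [X, H]
X -> hit
H -> hit
X -> hit
G -> miss, frames [X, H, G]
V -> miss, frames [X, H, G, V]
G -> hit
V -> hit
S -> miss, evict X, frames [H, G, V, S]
G -> hit
X -> miss, evict H, frames [G, V, S, X]
A -> miss, evict G, frames [V, S, X, A]
X -> hit
H -> miss, evict V, frames [S, X, A, H]
S -> hit
H -> hit
U -> miss, evict S, frames [X, A, H, U]
A -> hit
H -> hit
U -> hit
G -> miss, evict X, frames [A, H, U, G]
Page faults: 10.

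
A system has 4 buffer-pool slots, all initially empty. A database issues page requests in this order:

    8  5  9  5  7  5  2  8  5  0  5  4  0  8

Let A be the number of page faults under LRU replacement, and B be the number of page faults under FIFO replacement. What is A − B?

Under LRU: F F F . F . F F . F . F . . → 8 faults.
Under FIFO: F F F . F . F F F F . F . . → 9 faults.
A − B = 8 − 9 = -1.

-1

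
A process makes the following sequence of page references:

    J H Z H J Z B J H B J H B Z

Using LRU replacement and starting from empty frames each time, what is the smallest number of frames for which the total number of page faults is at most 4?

f=1: 14 faults
f=2: 13 faults
f=3: 6 faults
f=4: 4 faults
Smallest f with faults ≤ 4 is 4.

4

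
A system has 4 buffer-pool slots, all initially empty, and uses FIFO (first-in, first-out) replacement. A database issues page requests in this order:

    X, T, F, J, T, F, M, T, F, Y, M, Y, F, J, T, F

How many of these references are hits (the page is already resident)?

8

X: miss, frames [X]
T: miss, frames [X, T]
F: miss, frames [X, T, F]
J: miss, frames [X, T, F, J]
T: hit
F: hit
M: miss, evict X, frames [T, F, J, M]
T: hit
F: hit
Y: miss, evict T, frames [F, J, M, Y]
M: hit
Y: hit
F: hit
J: hit
T: miss, evict F, frames [J, M, Y, T]
F: miss, evict J, frames [M, Y, T, F]
Hits: 8.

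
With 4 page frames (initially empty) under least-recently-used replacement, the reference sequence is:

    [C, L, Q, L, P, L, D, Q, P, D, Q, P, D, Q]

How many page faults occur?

5

C -> fault, frames (C)
L -> fault, frames (C L)
Q -> fault, frames (C L Q)
L -> hit
P -> fault, frames (C Q L P)
L -> hit
D -> fault, evict C, frames (Q P L D)
Q -> hit
P -> hit
D -> hit
Q -> hit
P -> hit
D -> hit
Q -> hit
Page faults: 5.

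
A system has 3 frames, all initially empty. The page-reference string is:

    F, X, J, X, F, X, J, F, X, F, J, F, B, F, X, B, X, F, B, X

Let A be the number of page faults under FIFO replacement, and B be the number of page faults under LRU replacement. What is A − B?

Under FIFO: F F F . . . . . . . . . F F F . . . . . → 6 faults.
Under LRU: F F F . . . . . . . . . F . F . . . . . → 5 faults.
A − B = 6 − 5 = 1.

1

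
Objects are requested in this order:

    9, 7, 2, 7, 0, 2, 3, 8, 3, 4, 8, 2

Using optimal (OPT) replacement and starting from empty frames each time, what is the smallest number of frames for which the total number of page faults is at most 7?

f=1: 12 faults
f=2: 8 faults
f=3: 7 faults
f=4: 7 faults
f=5: 7 faults
f=6: 7 faults
f=7: 7 faults
Smallest f with faults ≤ 7 is 3.

3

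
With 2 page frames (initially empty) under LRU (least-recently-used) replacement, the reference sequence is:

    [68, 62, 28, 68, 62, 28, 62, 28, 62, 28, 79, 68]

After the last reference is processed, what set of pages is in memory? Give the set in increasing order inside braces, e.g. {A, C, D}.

{68, 79}

68: miss, frames (68)
62: miss, frames (68 62)
28: miss, evict 68, frames (62 28)
68: miss, evict 62, frames (28 68)
62: miss, evict 28, frames (68 62)
28: miss, evict 68, frames (62 28)
62: hit
28: hit
62: hit
28: hit
79: miss, evict 62, frames (28 79)
68: miss, evict 28, frames (79 68)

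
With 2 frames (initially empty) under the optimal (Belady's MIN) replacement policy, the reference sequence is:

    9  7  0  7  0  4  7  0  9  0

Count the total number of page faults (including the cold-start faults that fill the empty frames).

9: miss, frames (9)
7: miss, frames (9 7)
0: miss, evict 9, frames (7 0)
7: hit
0: hit
4: miss, evict 0, frames (7 4)
7: hit
0: miss, evict 4, frames (7 0)
9: miss, evict 7, frames (0 9)
0: hit
Page faults: 6.

6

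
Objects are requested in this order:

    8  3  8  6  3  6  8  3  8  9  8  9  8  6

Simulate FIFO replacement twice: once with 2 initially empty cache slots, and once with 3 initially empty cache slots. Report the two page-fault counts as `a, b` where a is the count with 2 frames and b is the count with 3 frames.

2 frames: F F . F . . F F . F F . . F → 8 faults.
3 frames: F F . F . . . . . F F . . . → 5 faults.
5 < 8: adding a frame reduced faults, as is typical.

8, 5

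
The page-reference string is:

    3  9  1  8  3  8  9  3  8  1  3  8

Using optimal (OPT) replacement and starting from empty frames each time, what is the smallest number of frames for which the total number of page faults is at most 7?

f=1: 12 faults
f=2: 8 faults
f=3: 5 faults
f=4: 4 faults
Smallest f with faults ≤ 7 is 3.

3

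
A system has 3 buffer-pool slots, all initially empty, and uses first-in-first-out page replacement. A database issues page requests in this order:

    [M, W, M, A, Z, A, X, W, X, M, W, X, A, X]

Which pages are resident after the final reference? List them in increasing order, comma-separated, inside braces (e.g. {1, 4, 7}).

{A, M, X}

M -> fault, frames [M]
W -> fault, frames [M, W]
M -> hit
A -> fault, frames [M, W, A]
Z -> fault, evict M, frames [W, A, Z]
A -> hit
X -> fault, evict W, frames [A, Z, X]
W -> fault, evict A, frames [Z, X, W]
X -> hit
M -> fault, evict Z, frames [X, W, M]
W -> hit
X -> hit
A -> fault, evict X, frames [W, M, A]
X -> fault, evict W, frames [M, A, X]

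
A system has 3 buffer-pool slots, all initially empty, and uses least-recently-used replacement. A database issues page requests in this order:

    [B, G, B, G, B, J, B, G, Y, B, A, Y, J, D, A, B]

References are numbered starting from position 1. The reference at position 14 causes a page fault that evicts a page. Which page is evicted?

pos 1: B -> miss, frames {B}
pos 2: G -> miss, frames {B,G}
pos 3: B -> hit
pos 4: G -> hit
pos 5: B -> hit
pos 6: J -> miss, frames {G,B,J}
pos 7: B -> hit
pos 8: G -> hit
pos 9: Y -> miss, evict J, frames {B,G,Y}
pos 10: B -> hit
pos 11: A -> miss, evict G, frames {Y,B,A}
pos 12: Y -> hit
pos 13: J -> miss, evict B, frames {A,Y,J}
pos 14: D -> miss, evict A, frames {Y,J,D}
At position 14, page A is evicted.

A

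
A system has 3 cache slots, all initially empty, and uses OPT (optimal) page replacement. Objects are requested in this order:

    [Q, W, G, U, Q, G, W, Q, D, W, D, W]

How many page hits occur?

6

Q -> miss, frames [Q]
W -> miss, frames [Q, W]
G -> miss, frames [Q, W, G]
U -> miss, evict W, frames [Q, G, U]
Q -> hit
G -> hit
W -> miss, evict U, frames [Q, G, W]
Q -> hit
D -> miss, evict G, frames [Q, W, D]
W -> hit
D -> hit
W -> hit
Hits: 6.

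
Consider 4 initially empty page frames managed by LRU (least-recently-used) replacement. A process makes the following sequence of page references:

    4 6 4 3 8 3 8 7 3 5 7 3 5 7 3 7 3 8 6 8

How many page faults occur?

7

4 → miss, frames (4)
6 → miss, frames (4 6)
4 → hit
3 → miss, frames (6 4 3)
8 → miss, frames (6 4 3 8)
3 → hit
8 → hit
7 → miss, evict 6, frames (4 3 8 7)
3 → hit
5 → miss, evict 4, frames (8 7 3 5)
7 → hit
3 → hit
5 → hit
7 → hit
3 → hit
7 → hit
3 → hit
8 → hit
6 → miss, evict 5, frames (7 3 8 6)
8 → hit
Page faults: 7.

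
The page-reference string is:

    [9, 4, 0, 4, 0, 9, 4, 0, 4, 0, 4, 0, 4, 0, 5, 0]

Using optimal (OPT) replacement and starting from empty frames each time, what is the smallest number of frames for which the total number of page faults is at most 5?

f=1: 16 faults
f=2: 6 faults
f=3: 4 faults
f=4: 4 faults
Smallest f with faults ≤ 5 is 3.

3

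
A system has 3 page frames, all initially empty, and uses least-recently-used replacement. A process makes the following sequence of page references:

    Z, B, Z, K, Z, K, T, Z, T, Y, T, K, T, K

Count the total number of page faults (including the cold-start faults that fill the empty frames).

Z -> fault, frames {Z}
B -> fault, frames {Z,B}
Z -> hit
K -> fault, frames {B,Z,K}
Z -> hit
K -> hit
T -> fault, evict B, frames {Z,K,T}
Z -> hit
T -> hit
Y -> fault, evict K, frames {Z,T,Y}
T -> hit
K -> fault, evict Z, frames {Y,T,K}
T -> hit
K -> hit
Page faults: 6.

6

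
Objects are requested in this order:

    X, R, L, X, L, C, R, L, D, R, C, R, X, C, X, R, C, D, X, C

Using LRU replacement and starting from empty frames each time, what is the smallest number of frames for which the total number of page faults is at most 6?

f=1: 20 faults
f=2: 17 faults
f=3: 10 faults
f=4: 6 faults
f=5: 5 faults
Smallest f with faults ≤ 6 is 4.

4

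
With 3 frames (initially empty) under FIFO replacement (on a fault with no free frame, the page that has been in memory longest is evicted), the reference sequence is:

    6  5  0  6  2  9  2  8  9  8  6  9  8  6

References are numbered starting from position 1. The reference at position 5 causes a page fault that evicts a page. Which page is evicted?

pos 1: 6 -> fault, frames {6}
pos 2: 5 -> fault, frames {6,5}
pos 3: 0 -> fault, frames {6,5,0}
pos 4: 6 -> hit
pos 5: 2 -> fault, evict 6, frames {5,0,2}
At position 5, page 6 is evicted.

6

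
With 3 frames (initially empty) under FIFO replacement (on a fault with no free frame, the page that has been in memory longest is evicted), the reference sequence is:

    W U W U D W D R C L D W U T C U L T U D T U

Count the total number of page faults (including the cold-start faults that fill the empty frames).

15

W -> miss, frames {W}
U -> miss, frames {W,U}
W -> hit
U -> hit
D -> miss, frames {W,U,D}
W -> hit
D -> hit
R -> miss, evict W, frames {U,D,R}
C -> miss, evict U, frames {D,R,C}
L -> miss, evict D, frames {R,C,L}
D -> miss, evict R, frames {C,L,D}
W -> miss, evict C, frames {L,D,W}
U -> miss, evict L, frames {D,W,U}
T -> miss, evict D, frames {W,U,T}
C -> miss, evict W, frames {U,T,C}
U -> hit
L -> miss, evict U, frames {T,C,L}
T -> hit
U -> miss, evict T, frames {C,L,U}
D -> miss, evict C, frames {L,U,D}
T -> miss, evict L, frames {U,D,T}
U -> hit
Page faults: 15.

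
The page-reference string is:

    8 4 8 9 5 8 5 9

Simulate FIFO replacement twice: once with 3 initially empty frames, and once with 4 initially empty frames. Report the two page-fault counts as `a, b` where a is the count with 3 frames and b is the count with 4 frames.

5, 4

3 frames: F F . F F F . . → 5 faults.
4 frames: F F . F F . . . → 4 faults.
4 < 5: adding a frame reduced faults, as is typical.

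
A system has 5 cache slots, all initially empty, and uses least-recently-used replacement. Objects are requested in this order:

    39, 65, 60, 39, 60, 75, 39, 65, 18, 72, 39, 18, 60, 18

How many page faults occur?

39: fault, frames (39)
65: fault, frames (39 65)
60: fault, frames (39 65 60)
39: hit
60: hit
75: fault, frames (65 39 60 75)
39: hit
65: hit
18: fault, frames (60 75 39 65 18)
72: fault, evict 60, frames (75 39 65 18 72)
39: hit
18: hit
60: fault, evict 75, frames (65 72 39 18 60)
18: hit
Page faults: 7.

7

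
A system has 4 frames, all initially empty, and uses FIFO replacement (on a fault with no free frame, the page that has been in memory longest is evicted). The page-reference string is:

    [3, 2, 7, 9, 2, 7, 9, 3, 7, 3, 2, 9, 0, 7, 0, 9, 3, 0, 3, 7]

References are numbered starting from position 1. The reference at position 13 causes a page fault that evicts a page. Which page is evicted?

3

pos 1: 3 → miss, frames {3}
pos 2: 2 → miss, frames {3,2}
pos 3: 7 → miss, frames {3,2,7}
pos 4: 9 → miss, frames {3,2,7,9}
pos 5: 2 → hit
pos 6: 7 → hit
pos 7: 9 → hit
pos 8: 3 → hit
pos 9: 7 → hit
pos 10: 3 → hit
pos 11: 2 → hit
pos 12: 9 → hit
pos 13: 0 → miss, evict 3, frames {2,7,9,0}
At position 13, page 3 is evicted.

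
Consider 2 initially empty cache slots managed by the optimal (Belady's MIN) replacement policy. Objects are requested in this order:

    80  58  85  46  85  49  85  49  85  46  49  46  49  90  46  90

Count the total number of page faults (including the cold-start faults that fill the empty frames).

80 -> miss, frames {80}
58 -> miss, frames {80,58}
85 -> miss, evict 58, frames {80,85}
46 -> miss, evict 80, frames {85,46}
85 -> hit
49 -> miss, evict 46, frames {85,49}
85 -> hit
49 -> hit
85 -> hit
46 -> miss, evict 85, frames {49,46}
49 -> hit
46 -> hit
49 -> hit
90 -> miss, evict 49, frames {46,90}
46 -> hit
90 -> hit
Page faults: 7.

7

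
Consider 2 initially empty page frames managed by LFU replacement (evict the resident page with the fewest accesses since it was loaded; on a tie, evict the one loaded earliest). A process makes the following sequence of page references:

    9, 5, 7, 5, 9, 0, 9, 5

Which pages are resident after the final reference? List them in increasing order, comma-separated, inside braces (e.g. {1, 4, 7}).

{5, 9}

9: miss, frames {9}
5: miss, frames {9,5}
7: miss, evict 9, frames {5,7}
5: hit
9: miss, evict 7, frames {5,9}
0: miss, evict 9, frames {5,0}
9: miss, evict 0, frames {5,9}
5: hit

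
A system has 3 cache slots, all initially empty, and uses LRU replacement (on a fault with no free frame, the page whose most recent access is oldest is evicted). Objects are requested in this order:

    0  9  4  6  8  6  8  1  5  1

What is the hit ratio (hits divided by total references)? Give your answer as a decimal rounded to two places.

0.30

0 -> miss, frames [0]
9 -> miss, frames [0, 9]
4 -> miss, frames [0, 9, 4]
6 -> miss, evict 0, frames [9, 4, 6]
8 -> miss, evict 9, frames [4, 6, 8]
6 -> hit
8 -> hit
1 -> miss, evict 4, frames [6, 8, 1]
5 -> miss, evict 6, frames [8, 1, 5]
1 -> hit
Hits: 3 of 10 references → 3/10 = 0.3000.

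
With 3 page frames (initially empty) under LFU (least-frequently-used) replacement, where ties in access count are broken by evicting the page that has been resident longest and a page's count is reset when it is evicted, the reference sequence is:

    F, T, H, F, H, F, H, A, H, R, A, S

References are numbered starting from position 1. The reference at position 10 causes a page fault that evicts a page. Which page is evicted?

A

pos 1: F → miss, frames {F}
pos 2: T → miss, frames {F,T}
pos 3: H → miss, frames {F,T,H}
pos 4: F → hit
pos 5: H → hit
pos 6: F → hit
pos 7: H → hit
pos 8: A → miss, evict T, frames {F,H,A}
pos 9: H → hit
pos 10: R → miss, evict A, frames {F,H,R}
At position 10, page A is evicted.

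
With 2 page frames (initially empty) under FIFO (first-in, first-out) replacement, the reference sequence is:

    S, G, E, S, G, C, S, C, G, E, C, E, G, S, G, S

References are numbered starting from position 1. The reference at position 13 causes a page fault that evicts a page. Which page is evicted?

pos 1: S -> miss, frames [S]
pos 2: G -> miss, frames [S, G]
pos 3: E -> miss, evict S, frames [G, E]
pos 4: S -> miss, evict G, frames [E, S]
pos 5: G -> miss, evict E, frames [S, G]
pos 6: C -> miss, evict S, frames [G, C]
pos 7: S -> miss, evict G, frames [C, S]
pos 8: C -> hit
pos 9: G -> miss, evict C, frames [S, G]
pos 10: E -> miss, evict S, frames [G, E]
pos 11: C -> miss, evict G, frames [E, C]
pos 12: E -> hit
pos 13: G -> miss, evict E, frames [C, G]
At position 13, page E is evicted.

E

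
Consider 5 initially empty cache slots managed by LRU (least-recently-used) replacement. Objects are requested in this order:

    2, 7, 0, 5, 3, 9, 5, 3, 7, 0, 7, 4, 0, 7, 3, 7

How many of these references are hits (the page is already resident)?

2 -> miss, frames (2)
7 -> miss, frames (2 7)
0 -> miss, frames (2 7 0)
5 -> miss, frames (2 7 0 5)
3 -> miss, frames (2 7 0 5 3)
9 -> miss, evict 2, frames (7 0 5 3 9)
5 -> hit
3 -> hit
7 -> hit
0 -> hit
7 -> hit
4 -> miss, evict 9, frames (5 3 0 7 4)
0 -> hit
7 -> hit
3 -> hit
7 -> hit
Hits: 9.

9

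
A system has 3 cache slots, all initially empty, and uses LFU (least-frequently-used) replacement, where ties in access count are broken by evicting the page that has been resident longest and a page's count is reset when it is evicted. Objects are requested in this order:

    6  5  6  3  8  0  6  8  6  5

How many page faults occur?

6

6 → miss, frames {6}
5 → miss, frames {6,5}
6 → hit
3 → miss, frames {6,5,3}
8 → miss, evict 5, frames {6,3,8}
0 → miss, evict 3, frames {6,8,0}
6 → hit
8 → hit
6 → hit
5 → miss, evict 0, frames {6,8,5}
Page faults: 6.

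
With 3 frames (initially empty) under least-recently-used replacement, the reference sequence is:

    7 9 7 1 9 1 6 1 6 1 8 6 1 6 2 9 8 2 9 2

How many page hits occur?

12

7 → miss, frames [7]
9 → miss, frames [7, 9]
7 → hit
1 → miss, frames [9, 7, 1]
9 → hit
1 → hit
6 → miss, evict 7, frames [9, 1, 6]
1 → hit
6 → hit
1 → hit
8 → miss, evict 9, frames [6, 1, 8]
6 → hit
1 → hit
6 → hit
2 → miss, evict 8, frames [1, 6, 2]
9 → miss, evict 1, frames [6, 2, 9]
8 → miss, evict 6, frames [2, 9, 8]
2 → hit
9 → hit
2 → hit
Hits: 12.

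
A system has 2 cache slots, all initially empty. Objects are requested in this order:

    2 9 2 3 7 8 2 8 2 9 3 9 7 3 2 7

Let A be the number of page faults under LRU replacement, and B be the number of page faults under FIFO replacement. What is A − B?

Under LRU: F F . F F F F . . F F . F F F F → 12 faults.
Under FIFO: F F . F F F F . . F F . F . F . → 10 faults.
A − B = 12 − 10 = 2.

2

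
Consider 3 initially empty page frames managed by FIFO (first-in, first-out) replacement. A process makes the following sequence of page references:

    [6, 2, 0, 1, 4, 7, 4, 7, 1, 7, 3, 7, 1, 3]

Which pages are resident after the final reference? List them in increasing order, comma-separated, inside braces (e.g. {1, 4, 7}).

6 → miss, frames [6]
2 → miss, frames [6, 2]
0 → miss, frames [6, 2, 0]
1 → miss, evict 6, frames [2, 0, 1]
4 → miss, evict 2, frames [0, 1, 4]
7 → miss, evict 0, frames [1, 4, 7]
4 → hit
7 → hit
1 → hit
7 → hit
3 → miss, evict 1, frames [4, 7, 3]
7 → hit
1 → miss, evict 4, frames [7, 3, 1]
3 → hit

{1, 3, 7}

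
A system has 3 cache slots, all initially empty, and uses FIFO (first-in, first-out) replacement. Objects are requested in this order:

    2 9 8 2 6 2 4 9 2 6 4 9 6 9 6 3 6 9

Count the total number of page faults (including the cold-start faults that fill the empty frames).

9

2 → fault, frames [2]
9 → fault, frames [2, 9]
8 → fault, frames [2, 9, 8]
2 → hit
6 → fault, evict 2, frames [9, 8, 6]
2 → fault, evict 9, frames [8, 6, 2]
4 → fault, evict 8, frames [6, 2, 4]
9 → fault, evict 6, frames [2, 4, 9]
2 → hit
6 → fault, evict 2, frames [4, 9, 6]
4 → hit
9 → hit
6 → hit
9 → hit
6 → hit
3 → fault, evict 4, frames [9, 6, 3]
6 → hit
9 → hit
Page faults: 9.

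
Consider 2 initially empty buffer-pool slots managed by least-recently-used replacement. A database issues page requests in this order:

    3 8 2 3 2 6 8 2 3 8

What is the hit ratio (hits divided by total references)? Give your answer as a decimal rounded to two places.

3: miss, frames {3}
8: miss, frames {3,8}
2: miss, evict 3, frames {8,2}
3: miss, evict 8, frames {2,3}
2: hit
6: miss, evict 3, frames {2,6}
8: miss, evict 2, frames {6,8}
2: miss, evict 6, frames {8,2}
3: miss, evict 8, frames {2,3}
8: miss, evict 2, frames {3,8}
Hits: 1 of 10 references → 1/10 = 0.1000.

0.10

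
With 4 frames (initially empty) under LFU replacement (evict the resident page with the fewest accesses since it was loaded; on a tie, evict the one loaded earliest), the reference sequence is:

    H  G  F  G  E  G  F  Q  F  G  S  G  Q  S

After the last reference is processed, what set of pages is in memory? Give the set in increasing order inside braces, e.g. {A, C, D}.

H -> fault, frames (H)
G -> fault, frames (H G)
F -> fault, frames (H G F)
G -> hit
E -> fault, frames (H G F E)
G -> hit
F -> hit
Q -> fault, evict H, frames (G F E Q)
F -> hit
G -> hit
S -> fault, evict E, frames (G F Q S)
G -> hit
Q -> hit
S -> hit

{F, G, Q, S}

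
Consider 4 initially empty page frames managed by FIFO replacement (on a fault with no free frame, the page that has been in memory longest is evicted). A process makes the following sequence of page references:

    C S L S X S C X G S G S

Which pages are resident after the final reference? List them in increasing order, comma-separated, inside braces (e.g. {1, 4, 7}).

{G, L, S, X}

C -> fault, frames (C)
S -> fault, frames (C S)
L -> fault, frames (C S L)
S -> hit
X -> fault, frames (C S L X)
S -> hit
C -> hit
X -> hit
G -> fault, evict C, frames (S L X G)
S -> hit
G -> hit
S -> hit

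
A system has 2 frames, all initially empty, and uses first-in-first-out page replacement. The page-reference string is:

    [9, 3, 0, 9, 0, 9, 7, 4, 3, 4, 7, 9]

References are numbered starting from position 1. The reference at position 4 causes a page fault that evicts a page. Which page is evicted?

3

pos 1: 9 -> miss, frames {9}
pos 2: 3 -> miss, frames {9,3}
pos 3: 0 -> miss, evict 9, frames {3,0}
pos 4: 9 -> miss, evict 3, frames {0,9}
At position 4, page 3 is evicted.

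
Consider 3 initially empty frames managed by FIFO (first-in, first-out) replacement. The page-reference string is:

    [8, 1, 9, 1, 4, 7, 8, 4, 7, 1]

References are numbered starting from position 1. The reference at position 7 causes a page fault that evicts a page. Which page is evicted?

9

pos 1: 8: fault, frames (8)
pos 2: 1: fault, frames (8 1)
pos 3: 9: fault, frames (8 1 9)
pos 4: 1: hit
pos 5: 4: fault, evict 8, frames (1 9 4)
pos 6: 7: fault, evict 1, frames (9 4 7)
pos 7: 8: fault, evict 9, frames (4 7 8)
At position 7, page 9 is evicted.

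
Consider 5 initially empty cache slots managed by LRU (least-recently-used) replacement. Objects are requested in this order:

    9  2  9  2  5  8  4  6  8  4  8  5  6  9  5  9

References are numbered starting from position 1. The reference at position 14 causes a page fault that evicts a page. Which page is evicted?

pos 1: 9: miss, frames {9}
pos 2: 2: miss, frames {9,2}
pos 3: 9: hit
pos 4: 2: hit
pos 5: 5: miss, frames {9,2,5}
pos 6: 8: miss, frames {9,2,5,8}
pos 7: 4: miss, frames {9,2,5,8,4}
pos 8: 6: miss, evict 9, frames {2,5,8,4,6}
pos 9: 8: hit
pos 10: 4: hit
pos 11: 8: hit
pos 12: 5: hit
pos 13: 6: hit
pos 14: 9: miss, evict 2, frames {4,8,5,6,9}
At position 14, page 2 is evicted.

2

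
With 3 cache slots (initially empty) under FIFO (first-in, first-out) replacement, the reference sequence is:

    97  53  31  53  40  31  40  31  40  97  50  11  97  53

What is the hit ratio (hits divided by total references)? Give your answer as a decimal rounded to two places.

97: miss, frames {97}
53: miss, frames {97,53}
31: miss, frames {97,53,31}
53: hit
40: miss, evict 97, frames {53,31,40}
31: hit
40: hit
31: hit
40: hit
97: miss, evict 53, frames {31,40,97}
50: miss, evict 31, frames {40,97,50}
11: miss, evict 40, frames {97,50,11}
97: hit
53: miss, evict 97, frames {50,11,53}
Hits: 6 of 14 references → 6/14 = 0.4286.

0.43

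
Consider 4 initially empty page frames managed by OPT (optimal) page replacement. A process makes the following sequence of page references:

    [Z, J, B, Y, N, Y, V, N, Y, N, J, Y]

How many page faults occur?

Z -> fault, frames [Z]
J -> fault, frames [Z, J]
B -> fault, frames [Z, J, B]
Y -> fault, frames [Z, J, B, Y]
N -> fault, evict B, frames [Z, J, Y, N]
Y -> hit
V -> fault, evict Z, frames [J, Y, N, V]
N -> hit
Y -> hit
N -> hit
J -> hit
Y -> hit
Page faults: 6.

6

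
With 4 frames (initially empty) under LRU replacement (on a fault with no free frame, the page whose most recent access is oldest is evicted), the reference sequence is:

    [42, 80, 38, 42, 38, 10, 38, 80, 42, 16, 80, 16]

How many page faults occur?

5

42 → miss, frames (42)
80 → miss, frames (42 80)
38 → miss, frames (42 80 38)
42 → hit
38 → hit
10 → miss, frames (80 42 38 10)
38 → hit
80 → hit
42 → hit
16 → miss, evict 10, frames (38 80 42 16)
80 → hit
16 → hit
Page faults: 5.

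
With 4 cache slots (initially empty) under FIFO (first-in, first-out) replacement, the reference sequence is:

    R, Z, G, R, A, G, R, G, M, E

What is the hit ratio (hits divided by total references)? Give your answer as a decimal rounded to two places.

0.40

R → fault, frames (R)
Z → fault, frames (R Z)
G → fault, frames (R Z G)
R → hit
A → fault, frames (R Z G A)
G → hit
R → hit
G → hit
M → fault, evict R, frames (Z G A M)
E → fault, evict Z, frames (G A M E)
Hits: 4 of 10 references → 4/10 = 0.4000.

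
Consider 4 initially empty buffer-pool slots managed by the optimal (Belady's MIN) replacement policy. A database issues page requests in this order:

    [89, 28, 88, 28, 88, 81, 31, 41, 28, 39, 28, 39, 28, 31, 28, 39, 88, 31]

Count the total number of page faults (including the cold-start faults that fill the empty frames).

89 → miss, frames (89)
28 → miss, frames (89 28)
88 → miss, frames (89 28 88)
28 → hit
88 → hit
81 → miss, frames (89 28 88 81)
31 → miss, evict 81, frames (89 28 88 31)
41 → miss, evict 89, frames (28 88 31 41)
28 → hit
39 → miss, evict 41, frames (28 88 31 39)
28 → hit
39 → hit
28 → hit
31 → hit
28 → hit
39 → hit
88 → hit
31 → hit
Page faults: 7.

7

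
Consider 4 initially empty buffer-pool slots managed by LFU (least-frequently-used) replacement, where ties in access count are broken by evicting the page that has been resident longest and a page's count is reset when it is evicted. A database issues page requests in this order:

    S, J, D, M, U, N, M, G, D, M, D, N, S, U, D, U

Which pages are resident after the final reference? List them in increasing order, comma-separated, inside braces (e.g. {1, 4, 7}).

{D, M, N, U}

S: miss, frames [S]
J: miss, frames [S, J]
D: miss, frames [S, J, D]
M: miss, frames [S, J, D, M]
U: miss, evict S, frames [J, D, M, U]
N: miss, evict J, frames [D, M, U, N]
M: hit
G: miss, evict D, frames [M, U, N, G]
D: miss, evict U, frames [M, N, G, D]
M: hit
D: hit
N: hit
S: miss, evict G, frames [M, N, D, S]
U: miss, evict S, frames [M, N, D, U]
D: hit
U: hit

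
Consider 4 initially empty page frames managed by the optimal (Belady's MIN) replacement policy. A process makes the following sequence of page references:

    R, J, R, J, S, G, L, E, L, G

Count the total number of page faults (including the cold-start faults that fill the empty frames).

6

R → fault, frames (R)
J → fault, frames (R J)
R → hit
J → hit
S → fault, frames (R J S)
G → fault, frames (R J S G)
L → fault, evict S, frames (R J G L)
E → fault, evict J, frames (R G L E)
L → hit
G → hit
Page faults: 6.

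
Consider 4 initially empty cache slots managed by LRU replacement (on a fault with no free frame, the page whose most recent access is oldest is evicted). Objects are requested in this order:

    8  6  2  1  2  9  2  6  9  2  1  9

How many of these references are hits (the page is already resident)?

7

8 -> miss, frames (8)
6 -> miss, frames (8 6)
2 -> miss, frames (8 6 2)
1 -> miss, frames (8 6 2 1)
2 -> hit
9 -> miss, evict 8, frames (6 1 2 9)
2 -> hit
6 -> hit
9 -> hit
2 -> hit
1 -> hit
9 -> hit
Hits: 7.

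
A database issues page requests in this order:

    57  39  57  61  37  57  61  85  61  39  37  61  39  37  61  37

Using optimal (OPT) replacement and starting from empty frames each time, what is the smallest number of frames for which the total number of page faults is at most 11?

2

f=1: 16 faults
f=2: 10 faults
f=3: 6 faults
f=4: 5 faults
f=5: 5 faults
Smallest f with faults ≤ 11 is 2.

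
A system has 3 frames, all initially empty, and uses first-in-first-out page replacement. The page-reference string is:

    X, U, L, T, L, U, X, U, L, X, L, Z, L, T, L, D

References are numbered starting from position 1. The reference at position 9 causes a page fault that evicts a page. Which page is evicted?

T

pos 1: X -> miss, frames {X}
pos 2: U -> miss, frames {X,U}
pos 3: L -> miss, frames {X,U,L}
pos 4: T -> miss, evict X, frames {U,L,T}
pos 5: L -> hit
pos 6: U -> hit
pos 7: X -> miss, evict U, frames {L,T,X}
pos 8: U -> miss, evict L, frames {T,X,U}
pos 9: L -> miss, evict T, frames {X,U,L}
At position 9, page T is evicted.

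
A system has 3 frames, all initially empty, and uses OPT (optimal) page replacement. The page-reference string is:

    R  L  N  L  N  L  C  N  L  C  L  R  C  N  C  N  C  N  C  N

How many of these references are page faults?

R -> fault, frames (R)
L -> fault, frames (R L)
N -> fault, frames (R L N)
L -> hit
N -> hit
L -> hit
C -> fault, evict R, frames (L N C)
N -> hit
L -> hit
C -> hit
L -> hit
R -> fault, evict L, frames (N C R)
C -> hit
N -> hit
C -> hit
N -> hit
C -> hit
N -> hit
C -> hit
N -> hit
Page faults: 5.

5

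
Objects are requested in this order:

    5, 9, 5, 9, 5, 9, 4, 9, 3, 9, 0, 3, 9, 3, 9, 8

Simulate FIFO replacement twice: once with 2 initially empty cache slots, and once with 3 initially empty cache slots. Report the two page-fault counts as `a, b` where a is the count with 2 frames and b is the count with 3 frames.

2 frames: F F . . . . F . F F F F F . . F → 9 faults.
3 frames: F F . . . . F . F . F . F . . F → 7 faults.
7 < 9: adding a frame reduced faults, as is typical.

9, 7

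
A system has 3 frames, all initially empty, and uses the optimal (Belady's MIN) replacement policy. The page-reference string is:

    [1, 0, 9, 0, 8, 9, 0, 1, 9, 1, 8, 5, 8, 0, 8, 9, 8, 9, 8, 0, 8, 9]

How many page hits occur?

1 → miss, frames (1)
0 → miss, frames (1 0)
9 → miss, frames (1 0 9)
0 → hit
8 → miss, evict 1, frames (0 9 8)
9 → hit
0 → hit
1 → miss, evict 0, frames (9 8 1)
9 → hit
1 → hit
8 → hit
5 → miss, evict 1, frames (9 8 5)
8 → hit
0 → miss, evict 5, frames (9 8 0)
8 → hit
9 → hit
8 → hit
9 → hit
8 → hit
0 → hit
8 → hit
9 → hit
Hits: 15.

15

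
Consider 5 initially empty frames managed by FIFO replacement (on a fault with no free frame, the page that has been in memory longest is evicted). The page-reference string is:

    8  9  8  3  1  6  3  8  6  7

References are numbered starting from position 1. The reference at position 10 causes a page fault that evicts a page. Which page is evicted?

8

pos 1: 8 -> miss, frames [8]
pos 2: 9 -> miss, frames [8, 9]
pos 3: 8 -> hit
pos 4: 3 -> miss, frames [8, 9, 3]
pos 5: 1 -> miss, frames [8, 9, 3, 1]
pos 6: 6 -> miss, frames [8, 9, 3, 1, 6]
pos 7: 3 -> hit
pos 8: 8 -> hit
pos 9: 6 -> hit
pos 10: 7 -> miss, evict 8, frames [9, 3, 1, 6, 7]
At position 10, page 8 is evicted.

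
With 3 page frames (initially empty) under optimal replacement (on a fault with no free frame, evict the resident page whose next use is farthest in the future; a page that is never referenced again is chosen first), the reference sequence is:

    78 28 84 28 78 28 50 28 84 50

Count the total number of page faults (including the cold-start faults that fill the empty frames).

4

78: fault, frames (78)
28: fault, frames (78 28)
84: fault, frames (78 28 84)
28: hit
78: hit
28: hit
50: fault, evict 78, frames (28 84 50)
28: hit
84: hit
50: hit
Page faults: 4.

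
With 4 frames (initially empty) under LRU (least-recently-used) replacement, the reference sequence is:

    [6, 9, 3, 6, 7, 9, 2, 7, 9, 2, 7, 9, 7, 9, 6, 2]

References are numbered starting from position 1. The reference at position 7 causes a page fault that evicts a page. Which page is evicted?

3

pos 1: 6 -> fault, frames {6}
pos 2: 9 -> fault, frames {6,9}
pos 3: 3 -> fault, frames {6,9,3}
pos 4: 6 -> hit
pos 5: 7 -> fault, frames {9,3,6,7}
pos 6: 9 -> hit
pos 7: 2 -> fault, evict 3, frames {6,7,9,2}
At position 7, page 3 is evicted.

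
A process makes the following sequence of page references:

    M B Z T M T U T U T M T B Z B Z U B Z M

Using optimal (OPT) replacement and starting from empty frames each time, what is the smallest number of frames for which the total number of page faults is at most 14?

2

f=1: 20 faults
f=2: 11 faults
f=3: 8 faults
f=4: 6 faults
f=5: 5 faults
Smallest f with faults ≤ 14 is 2.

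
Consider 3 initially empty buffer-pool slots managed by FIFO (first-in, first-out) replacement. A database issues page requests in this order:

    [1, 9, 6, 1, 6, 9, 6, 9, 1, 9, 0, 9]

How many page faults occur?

1: fault, frames (1)
9: fault, frames (1 9)
6: fault, frames (1 9 6)
1: hit
6: hit
9: hit
6: hit
9: hit
1: hit
9: hit
0: fault, evict 1, frames (9 6 0)
9: hit
Page faults: 4.

4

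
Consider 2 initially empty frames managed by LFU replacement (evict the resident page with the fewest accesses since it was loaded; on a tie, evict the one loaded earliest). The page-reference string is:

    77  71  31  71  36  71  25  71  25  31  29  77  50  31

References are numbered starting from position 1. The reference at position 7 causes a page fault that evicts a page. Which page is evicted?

36

pos 1: 77 -> fault, frames [77]
pos 2: 71 -> fault, frames [77, 71]
pos 3: 31 -> fault, evict 77, frames [71, 31]
pos 4: 71 -> hit
pos 5: 36 -> fault, evict 31, frames [71, 36]
pos 6: 71 -> hit
pos 7: 25 -> fault, evict 36, frames [71, 25]
At position 7, page 36 is evicted.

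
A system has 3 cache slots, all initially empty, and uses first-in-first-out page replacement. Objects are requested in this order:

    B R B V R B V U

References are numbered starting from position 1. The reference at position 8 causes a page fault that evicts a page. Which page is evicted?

pos 1: B -> miss, frames (B)
pos 2: R -> miss, frames (B R)
pos 3: B -> hit
pos 4: V -> miss, frames (B R V)
pos 5: R -> hit
pos 6: B -> hit
pos 7: V -> hit
pos 8: U -> miss, evict B, frames (R V U)
At position 8, page B is evicted.

B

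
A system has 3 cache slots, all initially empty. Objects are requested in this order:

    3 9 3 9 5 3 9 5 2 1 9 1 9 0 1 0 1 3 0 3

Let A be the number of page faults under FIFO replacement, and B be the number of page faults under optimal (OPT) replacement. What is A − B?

2

Under FIFO: F F . . F . . . F F F . . F . . . F . . → 8 faults.
Under OPT: F F . . F . . . F F . . . F . . . . . . → 6 faults.
A − B = 8 − 6 = 2.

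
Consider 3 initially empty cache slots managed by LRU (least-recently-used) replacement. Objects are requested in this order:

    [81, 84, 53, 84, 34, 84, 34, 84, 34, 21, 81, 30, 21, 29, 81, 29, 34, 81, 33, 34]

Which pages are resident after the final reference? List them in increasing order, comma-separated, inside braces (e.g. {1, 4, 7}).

81 → miss, frames (81)
84 → miss, frames (81 84)
53 → miss, frames (81 84 53)
84 → hit
34 → miss, evict 81, frames (53 84 34)
84 → hit
34 → hit
84 → hit
34 → hit
21 → miss, evict 53, frames (84 34 21)
81 → miss, evict 84, frames (34 21 81)
30 → miss, evict 34, frames (21 81 30)
21 → hit
29 → miss, evict 81, frames (30 21 29)
81 → miss, evict 30, frames (21 29 81)
29 → hit
34 → miss, evict 21, frames (81 29 34)
81 → hit
33 → miss, evict 29, frames (34 81 33)
34 → hit

{33, 34, 81}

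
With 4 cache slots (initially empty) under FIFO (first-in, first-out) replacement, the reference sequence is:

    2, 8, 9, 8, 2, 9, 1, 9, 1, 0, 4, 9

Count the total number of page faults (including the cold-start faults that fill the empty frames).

2: fault, frames (2)
8: fault, frames (2 8)
9: fault, frames (2 8 9)
8: hit
2: hit
9: hit
1: fault, frames (2 8 9 1)
9: hit
1: hit
0: fault, evict 2, frames (8 9 1 0)
4: fault, evict 8, frames (9 1 0 4)
9: hit
Page faults: 6.

6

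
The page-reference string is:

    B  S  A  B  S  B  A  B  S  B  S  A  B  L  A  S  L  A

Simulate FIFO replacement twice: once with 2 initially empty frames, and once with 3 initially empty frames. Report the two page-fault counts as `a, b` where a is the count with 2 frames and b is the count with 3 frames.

2 frames: F F F F F . F F F . . F F F F F F F → 15 faults.
3 frames: F F F . . . . . . . . . . F . . . . → 4 faults.
4 < 15: adding a frame reduced faults, as is typical.

15, 4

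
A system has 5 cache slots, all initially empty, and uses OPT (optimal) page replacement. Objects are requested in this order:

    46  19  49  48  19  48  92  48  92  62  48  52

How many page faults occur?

46: miss, frames {46}
19: miss, frames {46,19}
49: miss, frames {46,19,49}
48: miss, frames {46,19,49,48}
19: hit
48: hit
92: miss, frames {46,19,49,48,92}
48: hit
92: hit
62: miss, evict 92, frames {46,19,49,48,62}
48: hit
52: miss, evict 62, frames {46,19,49,48,52}
Page faults: 7.

7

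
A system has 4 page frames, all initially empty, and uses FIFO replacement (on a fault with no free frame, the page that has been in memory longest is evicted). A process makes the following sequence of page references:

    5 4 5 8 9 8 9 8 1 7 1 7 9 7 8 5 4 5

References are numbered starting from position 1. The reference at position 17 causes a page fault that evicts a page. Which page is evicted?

pos 1: 5 -> fault, frames [5]
pos 2: 4 -> fault, frames [5, 4]
pos 3: 5 -> hit
pos 4: 8 -> fault, frames [5, 4, 8]
pos 5: 9 -> fault, frames [5, 4, 8, 9]
pos 6: 8 -> hit
pos 7: 9 -> hit
pos 8: 8 -> hit
pos 9: 1 -> fault, evict 5, frames [4, 8, 9, 1]
pos 10: 7 -> fault, evict 4, frames [8, 9, 1, 7]
pos 11: 1 -> hit
pos 12: 7 -> hit
pos 13: 9 -> hit
pos 14: 7 -> hit
pos 15: 8 -> hit
pos 16: 5 -> fault, evict 8, frames [9, 1, 7, 5]
pos 17: 4 -> fault, evict 9, frames [1, 7, 5, 4]
At position 17, page 9 is evicted.

9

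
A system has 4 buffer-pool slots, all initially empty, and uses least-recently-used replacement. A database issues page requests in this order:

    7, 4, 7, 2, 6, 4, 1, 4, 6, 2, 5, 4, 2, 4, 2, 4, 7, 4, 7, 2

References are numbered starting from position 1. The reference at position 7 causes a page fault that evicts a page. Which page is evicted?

7

pos 1: 7 → miss, frames [7]
pos 2: 4 → miss, frames [7, 4]
pos 3: 7 → hit
pos 4: 2 → miss, frames [4, 7, 2]
pos 5: 6 → miss, frames [4, 7, 2, 6]
pos 6: 4 → hit
pos 7: 1 → miss, evict 7, frames [2, 6, 4, 1]
At position 7, page 7 is evicted.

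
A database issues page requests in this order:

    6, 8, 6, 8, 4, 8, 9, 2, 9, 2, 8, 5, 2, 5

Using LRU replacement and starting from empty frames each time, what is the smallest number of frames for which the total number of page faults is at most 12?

f=1: 14 faults
f=2: 8 faults
f=3: 6 faults
f=4: 6 faults
f=5: 6 faults
f=6: 6 faults
Smallest f with faults ≤ 12 is 2.

2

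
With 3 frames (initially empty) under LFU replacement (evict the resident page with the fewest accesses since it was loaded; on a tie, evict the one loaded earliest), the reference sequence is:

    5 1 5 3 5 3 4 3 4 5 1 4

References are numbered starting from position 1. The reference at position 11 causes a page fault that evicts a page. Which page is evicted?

4

pos 1: 5: miss, frames [5]
pos 2: 1: miss, frames [5, 1]
pos 3: 5: hit
pos 4: 3: miss, frames [5, 1, 3]
pos 5: 5: hit
pos 6: 3: hit
pos 7: 4: miss, evict 1, frames [5, 3, 4]
pos 8: 3: hit
pos 9: 4: hit
pos 10: 5: hit
pos 11: 1: miss, evict 4, frames [5, 3, 1]
At position 11, page 4 is evicted.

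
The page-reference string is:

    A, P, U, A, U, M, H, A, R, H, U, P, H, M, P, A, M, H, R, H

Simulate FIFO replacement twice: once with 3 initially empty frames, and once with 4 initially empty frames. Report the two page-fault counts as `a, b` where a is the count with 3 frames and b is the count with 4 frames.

14, 13

3 frames: F F F . . F F F F . F F F F . F . . F F → 14 faults.
4 frames: F F F . . F F F F . F F F F . F . . F . → 13 faults.
13 < 14: adding a frame reduced faults, as is typical.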